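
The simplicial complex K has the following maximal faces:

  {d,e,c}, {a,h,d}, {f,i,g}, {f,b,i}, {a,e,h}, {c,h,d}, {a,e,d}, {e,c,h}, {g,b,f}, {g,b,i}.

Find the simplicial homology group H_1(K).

Take the total order a < b < c < d < e < f < g < h < i on the vertex set. Then K (dimension 2) consists of the simplices:

  0-simplices (9): a, b, c, d, e, f, g, h, i
  1-simplices (15): ad, ae, ah, bf, bg, bi, cd, ce, ch, de, dh, eh, fg, fi, gi
  2-simplices (10): ade, adh, aeh, bfg, bfi, bgi, cde, cdh, ceh, fgi

Hence C_0 ≅ Z^9, C_1 ≅ Z^15, C_2 ≅ Z^10.

∂_1: C_1 → C_0 maps an edge to its endpoints' difference, ∂[p,q] = q − p. For instance
  ∂ch = h − c.
The resulting 9×15 matrix has rank 7, and its Smith normal form has invariant factors (1,1,1,1,1,1,1).

The boundary map ∂_2: C_2 → C_1 maps a triangle to the signed sum of its edges. For instance
  ∂bfi = fi − bi + bf,
  ∂fgi = gi − fi + fg.
This gives a 15×10 integer matrix of rank 8; reducing to Smith normal form yields diagonal entries (1,1,1,1,1,1,1,1).

Computing H_k = (kernel of ∂_k) / (image of ∂_{k+1}):

  H_1: rank ker ∂_1 − rank ∂_2 = (15 − 7) − 8 = 0, and the invariant factors of ∂_2 are all 1, so H_1 = 0.

H_1 ≅ 0.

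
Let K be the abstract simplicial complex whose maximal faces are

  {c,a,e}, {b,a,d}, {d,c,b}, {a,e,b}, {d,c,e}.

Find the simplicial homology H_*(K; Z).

H_0 ≅ Z,  H_1 ≅ Z,  H_2 = 0.

Fix the vertex order a < b < c < d < e and write every simplex with vertices in increasing order. Then dim K = 2 and the simplices of K are:

  0-simplices (5): a, b, c, d, e
  1-simplices (10): ab, ac, ad, ae, bc, bd, be, cd, ce, de
  2-simplices (5): abd, abe, ace, bcd, cde

giving chain groups C_0 ≅ Z^5, C_1 ≅ Z^10, C_2 ≅ Z^5.

∂_1: C_1 → C_0 sends each edge [p,q] (with p < q) to q − p.
As a 5×10 matrix over Z this has rank 4, with invariant factors (1,1,1,1).

∂_2: C_2 → C_1 maps a triangle to the signed sum of its edges. For instance
  ∂ace = ce − ae + ac,
  ∂bcd = cd − bd + bc.
As a 10×5 matrix over Z this has rank 5, with invariant factors (1,1,1,1,1).

Now H_k = ker ∂_k / im ∂_{k+1}, so:

  H_0: rank C_0 − rank ∂_1 = 5 − 4 = 1, and the invariant factors of ∂_1 are all 1, so H_0 = Z.
  H_1: rank ker ∂_1 − rank ∂_2 = (10 − 4) − 5 = 1, and the invariant factors of ∂_2 are all 1, so H_1 = Z.
  H_2: rank ker ∂_2 − rank ∂_3 = (5 − 5) − 0 = 0, and there is no ∂_3, so H_2 = 0.

(K is a triangulation of the Möbius band.)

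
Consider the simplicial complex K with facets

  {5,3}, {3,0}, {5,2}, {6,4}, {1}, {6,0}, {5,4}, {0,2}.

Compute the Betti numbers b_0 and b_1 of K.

b_0 = 2, b_1 = 2.

Take the total order 0 < 1 < 2 < 3 < 4 < 5 < 6 on the vertex set. Then K (dimension 1) consists of the simplices:

  0-simplices (7): [0], [1], [2], [3], [4], [5], [6]
  1-simplices (7): [0,2], [0,3], [0,6], [2,5], [3,5], [4,5], [4,6]

Hence C_0 ≅ Z^7, C_1 ≅ Z^7.

Boundary ∂_1: C_1 → C_0 is given by ∂[p,q] = [q] − [p].
This gives a 7×7 integer matrix of rank 5; reducing to Smith normal form yields diagonal entries (1,1,1,1,1).

Now H_k = ker ∂_k / im ∂_{k+1}, so:

  H_0: rank C_0 − rank ∂_1 = 7 − 5 = 2, and the invariant factors of ∂_1 are all 1, so H_0 ≅ Z^2.
  H_1: rank ker ∂_1 − rank ∂_2 = (7 − 5) − 0 = 2, and there is no ∂_2, so H_1 ≅ Z^2.

As a check, the Euler characteristic is 7 − 7 = 0, which agrees with 2 − 2 = 0.

Hence the Betti numbers are b_0 = 2, b_1 = 2.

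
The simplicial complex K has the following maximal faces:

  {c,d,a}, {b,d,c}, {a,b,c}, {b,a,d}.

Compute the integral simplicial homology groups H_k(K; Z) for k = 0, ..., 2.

Order the vertices as a < b < c < d. Listing each simplex with vertices in this order, K has dimension 2 with simplices:

  0-simplices (4): a, b, c, d
  1-simplices (6): ab, ac, ad, bc, bd, cd
  2-simplices (4): abc, abd, acd, bcd

so the chain groups are C_0 ≅ Z^4, C_1 ≅ Z^6, C_2 ≅ Z^4.

The boundary map ∂_1: C_1 → C_0 sends each edge [p,q] (with p < q) to q − p. For instance
  ∂ad = d − a.
The 4×6 boundary matrix has rank 3 and Smith normal form diag(1,1,1).

Boundary ∂_2: C_2 → C_1 acts by ∂[p,q,r] = [q,r] − [p,r] + [p,q]. For instance
  ∂abc = bc − ac + ab,
  ∂acd = cd − ad + ac.
The 6×4 boundary matrix has rank 3 and Smith normal form diag(1,1,1).

Now H_k = ker ∂_k / im ∂_{k+1}, so:

  H_0: rank C_0 − rank ∂_1 = 4 − 3 = 1, and the invariant factors of ∂_1 are all 1, so H_0 = Z.
  H_1: rank ker ∂_1 − rank ∂_2 = (6 − 3) − 3 = 0, and the invariant factors of ∂_2 are all 1, so H_1 = 0.
  H_2: rank ker ∂_2 − rank ∂_3 = (4 − 3) − 0 = 1, and there is no ∂_3, so H_2 = Z.

As a check, the Euler characteristic is 4 − 6 + 4 = 2, which agrees with 1 − 0 + 1 = 2.

H_0 = Z,  H_1 = 0,  H_2 = Z.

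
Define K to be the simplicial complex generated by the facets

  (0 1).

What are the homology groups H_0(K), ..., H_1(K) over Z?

H_0 = Z,  H_1 = 0.

Order the vertices as 0 < 1. Listing each simplex with vertices in this order, K has dimension 1 with simplices:

  0-simplices (2): [0], [1]
  1-simplices (1): [0,1]

giving chain groups C_0 ≅ Z^2, C_1 ≅ Z^1.

The boundary map ∂_1: C_1 → C_0 sends each edge [p,q] (with p < q) to q − p.
The 2×1 boundary matrix has rank 1 and Smith normal form diag(1).

Now H_k = ker ∂_k / im ∂_{k+1}, so:

  H_0: rank C_0 − rank ∂_1 = 2 − 1 = 1, and the invariant factors of ∂_1 are all 1, so H_0 = Z.
  H_1: rank ker ∂_1 − rank ∂_2 = (1 − 1) − 0 = 0, and there is no ∂_2, so H_1 = 0.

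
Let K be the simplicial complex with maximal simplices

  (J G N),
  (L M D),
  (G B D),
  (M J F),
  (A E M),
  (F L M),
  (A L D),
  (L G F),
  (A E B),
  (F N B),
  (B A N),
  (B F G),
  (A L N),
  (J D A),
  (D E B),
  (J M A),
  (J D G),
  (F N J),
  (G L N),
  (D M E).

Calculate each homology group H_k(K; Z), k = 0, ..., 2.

Take the total order A < B < D < E < F < G < J < L < M < N on the vertex set. Then K (dimension 2) consists of the simplices:

  0-simplices (10): A, B, D, E, F, G, J, L, M, N
  1-simplices (30): AB, AD, AE, AJ, AL, AM, AN, BD, BE, BF, BG, BN, DE, DG, DJ, DL, DM, EM, FG, FJ, FL, FM, FN, GJ, GL, GN, JM, JN, LM, LN
  2-simplices (20): ABE, ABN, ADJ, ADL, AEM, AJM, ALN, BDE, BDG, BFG, BFN, DEM, DGJ, DLM, FGL, FJM, FJN, FLM, GJN, GLN

so the chain groups are C_0 ≅ Z^10, C_1 ≅ Z^30, C_2 ≅ Z^20.

∂_1: C_1 → C_0 is given by ∂[p,q] = [q] − [p]. For instance
  ∂AE = E − A.
As a 10×30 matrix over Z this has rank 9, with invariant factors (1,1,1,1,1,1,1,1,1).

The boundary map ∂_2: C_2 → C_1 maps a triangle to the signed sum of its edges. For instance
  ∂DGJ = GJ − DJ + DG,
  ∂DEM = EM − DM + DE.
This gives a 30×20 integer matrix of rank 20; reducing to Smith normal form yields diagonal entries (1,1,1,1,1,1,1,1,1,1,1,1,1,1,1,1,1,1,1,2).

From H_k ≅ ker(∂_k) / im(∂_{k+1}) we obtain:

  H_0: rank C_0 − rank ∂_1 = 10 − 9 = 1, and the invariant factors of ∂_1 are all 1, so H_0 ≅ Z.
  H_1: rank ker ∂_1 − rank ∂_2 = (30 − 9) − 20 = 1, and ∂_2 has invariant factor 2 > 1, so H_1 ≅ Z ⊕ Z/2Z.
  H_2: rank ker ∂_2 − rank ∂_3 = (20 − 20) − 0 = 0, and there is no ∂_3, so H_2 ≅ 0.

(K is a triangulation of the Klein bottle.)

H_0 ≅ Z,  H_1 ≅ Z ⊕ Z/2Z,  H_2 = 0.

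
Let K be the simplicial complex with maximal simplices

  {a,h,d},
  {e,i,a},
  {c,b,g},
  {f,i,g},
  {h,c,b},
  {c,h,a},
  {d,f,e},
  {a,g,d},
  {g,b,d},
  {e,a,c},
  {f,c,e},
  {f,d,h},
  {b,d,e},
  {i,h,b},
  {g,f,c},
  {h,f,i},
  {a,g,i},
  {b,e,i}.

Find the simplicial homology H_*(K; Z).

H_0 ≅ Z,  H_1 ≅ Z^2,  H_2 ≅ Z.

Fix the vertex order a < b < c < d < e < f < g < h < i and write every simplex with vertices in increasing order. Then dim K = 2 and the simplices of K are:

  0-simplices (9): a, b, c, d, e, f, g, h, i
  1-simplices (27): ac, ad, ae, ag, ah, ai, bc, bd, be, bg, bh, bi, ce, cf, cg, ch, de, df, dg, dh, ef, ei, fg, fh, fi, gi, hi
  2-simplices (18): ace, ach, adg, adh, aei, agi, bcg, bch, bde, bdg, bei, bhi, cef, cfg, def, dfh, fgi, fhi

so the chain groups are C_0 ≅ Z^9, C_1 ≅ Z^27, C_2 ≅ Z^18.

The boundary map ∂_1: C_1 → C_0 is given by ∂[p,q] = [q] − [p].
The resulting 9×27 matrix has rank 8, and its Smith normal form has invariant factors (1,1,1,1,1,1,1,1).

Boundary ∂_2: C_2 → C_1 sends each 2-simplex [p,q,r] to [q,r] − [p,r] + [p,q]. For instance
  ∂cef = ef − cf + ce,
  ∂agi = gi − ai + ag.
The resulting 27×18 matrix has rank 17, and its Smith normal form has invariant factors (1,1,1,1,1,1,1,1,1,1,1,1,1,1,1,1,1).

From H_k ≅ ker(∂_k) / im(∂_{k+1}) we obtain:

  H_0: rank C_0 − rank ∂_1 = 9 − 8 = 1, and the invariant factors of ∂_1 are all 1, so H_0 ≅ Z.
  H_1: rank ker ∂_1 − rank ∂_2 = (27 − 8) − 17 = 2, and the invariant factors of ∂_2 are all 1, so H_1 ≅ Z^2.
  H_2: rank ker ∂_2 − rank ∂_3 = (18 − 17) − 0 = 1, and there is no ∂_3, so H_2 ≅ Z.

As a check, the Euler characteristic is 9 − 27 + 18 = 0, which agrees with 1 − 2 + 1 = 0.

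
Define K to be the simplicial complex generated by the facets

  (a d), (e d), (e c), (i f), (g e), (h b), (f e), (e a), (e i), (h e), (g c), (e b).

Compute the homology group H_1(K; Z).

We work with the vertex ordering a < b < c < d < e < f < g < h < i. The simplices of K, each written with vertices in increasing order, are:

  0-simplices (9): a, b, c, d, e, f, g, h, i
  1-simplices (12): ad, ae, be, bh, ce, cg, de, ef, eg, eh, ei, fi

Hence C_0 ≅ Z^9, C_1 ≅ Z^12.

∂_1: C_1 → C_0 sends each edge [p,q] (with p < q) to q − p.
The 9×12 boundary matrix has rank 8 and Smith normal form diag(1,1,1,1,1,1,1,1).

Reading off H_k = ker ∂_k / im ∂_{k+1}:

  H_1: rank ker ∂_1 − rank ∂_2 = (12 − 8) − 0 = 4, and there is no ∂_2, so H_1 ≅ Z^4.

H_1 = Z^4.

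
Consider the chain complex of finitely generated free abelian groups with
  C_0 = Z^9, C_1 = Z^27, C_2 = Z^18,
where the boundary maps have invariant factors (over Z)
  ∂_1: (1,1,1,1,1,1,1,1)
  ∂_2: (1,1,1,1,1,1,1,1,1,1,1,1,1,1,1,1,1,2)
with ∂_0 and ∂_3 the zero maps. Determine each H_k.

H_0 = Z,  H_1 = Z ⊕ Z/2,  H_2 = 0.

H_0: b_0 = 9 − 0 − 8 = 1; torsion from ∂_1 factors > 1: none. So H_0 = Z.
H_1: b_1 = 27 − 8 − 18 = 1; torsion from ∂_2 factors > 1: [2]. So H_1 = Z ⊕ Z/2.
H_2: b_2 = 18 − 18 − 0 = 0; torsion from ∂_3 factors > 1: none. So H_2 = 0.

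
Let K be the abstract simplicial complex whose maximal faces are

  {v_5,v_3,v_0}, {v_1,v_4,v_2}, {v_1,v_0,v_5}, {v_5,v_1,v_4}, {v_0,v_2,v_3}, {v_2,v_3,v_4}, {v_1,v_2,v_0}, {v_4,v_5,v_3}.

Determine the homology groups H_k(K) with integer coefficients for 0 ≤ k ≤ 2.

We work with the vertex ordering v_0 < v_1 < v_2 < v_3 < v_4 < v_5. The simplices of K, each written with vertices in increasing order, are:

  0-simplices (6): [v_0], [v_1], [v_2], [v_3], [v_4], [v_5]
  1-simplices (12): [v_0,v_1], [v_0,v_2], [v_0,v_3], [v_0,v_5], [v_1,v_2], [v_1,v_4], [v_1,v_5], [v_2,v_3], [v_2,v_4], [v_3,v_4], [v_3,v_5], [v_4,v_5]
  2-simplices (8): [v_0,v_1,v_2], [v_0,v_1,v_5], [v_0,v_2,v_3], [v_0,v_3,v_5], [v_1,v_2,v_4], [v_1,v_4,v_5], [v_2,v_3,v_4], [v_3,v_4,v_5]

Hence C_0 ≅ Z^6, C_1 ≅ Z^12, C_2 ≅ Z^8.

∂_1: C_1 → C_0 sends each edge [p,q] (with p < q) to q − p.
The 6×12 boundary matrix has rank 5 and Smith normal form diag(1,1,1,1,1).

∂_2: C_2 → C_1 acts by ∂[p,q,r] = [q,r] − [p,r] + [p,q]. For instance
  ∂[v_0,v_1,v_2] = [v_1,v_2] − [v_0,v_2] + [v_0,v_1],
  ∂[v_0,v_2,v_3] = [v_2,v_3] − [v_0,v_3] + [v_0,v_2].
As a 12×8 matrix over Z this has rank 7, with invariant factors (1,1,1,1,1,1,1).

Computing H_k = (kernel of ∂_k) / (image of ∂_{k+1}):

  H_0: rank C_0 − rank ∂_1 = 6 − 5 = 1, and the invariant factors of ∂_1 are all 1, so H_0 ≅ Z.
  H_1: rank ker ∂_1 − rank ∂_2 = (12 − 5) − 7 = 0, and the invariant factors of ∂_2 are all 1, so H_1 ≅ 0.
  H_2: rank ker ∂_2 − rank ∂_3 = (8 − 7) − 0 = 1, and there is no ∂_3, so H_2 ≅ Z.

As a check, the Euler characteristic is 6 − 12 + 8 = 2, which agrees with 1 − 0 + 1 = 2.

H_0 = Z,  H_1 = 0,  H_2 = Z.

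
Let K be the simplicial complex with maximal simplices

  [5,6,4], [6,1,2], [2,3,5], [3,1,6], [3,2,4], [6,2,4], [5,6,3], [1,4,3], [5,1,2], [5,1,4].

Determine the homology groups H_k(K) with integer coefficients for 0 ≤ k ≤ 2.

H_0 ≅ Z,  H_1 ≅ Z_2,  H_2 = 0.

Take the total order 1 < 2 < 3 < 4 < 5 < 6 on the vertex set. Then K (dimension 2) consists of the simplices:

  0-simplices (6): [1], [2], [3], [4], [5], [6]
  1-simplices (15): [1,2], [1,3], [1,4], [1,5], [1,6], [2,3], [2,4], [2,5], [2,6], [3,4], [3,5], [3,6], [4,5], [4,6], [5,6]
  2-simplices (10): [1,2,5], [1,2,6], [1,3,4], [1,3,6], [1,4,5], [2,3,4], [2,3,5], [2,4,6], [3,5,6], [4,5,6]

Hence C_0 ≅ Z^6, C_1 ≅ Z^15, C_2 ≅ Z^10.

Boundary ∂_1: C_1 → C_0 sends each edge [p,q] (with p < q) to q − p. For instance
  ∂[1,4] = [4] − [1].
As a 6×15 matrix over Z this has rank 5, with invariant factors (1,1,1,1,1).

∂_2: C_2 → C_1 acts by ∂[p,q,r] = [q,r] − [p,r] + [p,q]. For instance
  ∂[3,5,6] = [5,6] − [3,6] + [3,5],
  ∂[2,4,6] = [4,6] − [2,6] + [2,4].
This gives a 15×10 integer matrix of rank 10; reducing to Smith normal form yields diagonal entries (1,1,1,1,1,1,1,1,1,2).

Computing H_k = (kernel of ∂_k) / (image of ∂_{k+1}):

  H_0: rank C_0 − rank ∂_1 = 6 − 5 = 1, and the invariant factors of ∂_1 are all 1, so H_0 = Z.
  H_1: rank ker ∂_1 − rank ∂_2 = (15 − 5) − 10 = 0, and ∂_2 has invariant factor 2 > 1, so H_1 = Z_2.
  H_2: rank ker ∂_2 − rank ∂_3 = (10 − 10) − 0 = 0, and there is no ∂_3, so H_2 = 0.

(K is a triangulation of the real projective plane RP^2.)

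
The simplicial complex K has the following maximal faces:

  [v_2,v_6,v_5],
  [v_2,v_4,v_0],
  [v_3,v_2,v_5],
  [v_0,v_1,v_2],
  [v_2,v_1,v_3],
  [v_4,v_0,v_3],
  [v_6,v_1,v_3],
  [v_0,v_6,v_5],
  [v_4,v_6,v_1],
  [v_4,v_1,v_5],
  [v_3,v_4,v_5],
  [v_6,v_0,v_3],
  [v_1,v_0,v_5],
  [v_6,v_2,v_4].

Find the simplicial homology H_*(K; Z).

Order the vertices as v_0 < v_1 < v_2 < v_3 < v_4 < v_5 < v_6. Listing each simplex with vertices in this order, K has dimension 2 with simplices:

  0-simplices (7): [v_0], [v_1], [v_2], [v_3], [v_4], [v_5], [v_6]
  1-simplices (21): (21 of them)
  2-simplices (14): (14 of them)

giving chain groups C_0 ≅ Z^7, C_1 ≅ Z^21, C_2 ≅ Z^14.

∂_1: C_1 → C_0 is given by ∂[p,q] = [q] − [p]. For instance
  ∂[v_1,v_5] = [v_5] − [v_1].
As a 7×21 matrix over Z this has rank 6, with invariant factors (1,1,1,1,1,1).

∂_2: C_2 → C_1 sends each 2-simplex [p,q,r] to [q,r] − [p,r] + [p,q]. For instance
  ∂[v_0,v_5,v_6] = [v_5,v_6] − [v_0,v_6] + [v_0,v_5],
  ∂[v_1,v_4,v_6] = [v_4,v_6] − [v_1,v_6] + [v_1,v_4].
As a 21×14 matrix over Z this has rank 13, with invariant factors (1,1,1,1,1,1,1,1,1,1,1,1,1).

From H_k ≅ ker(∂_k) / im(∂_{k+1}) we obtain:

  H_0: rank C_0 − rank ∂_1 = 7 − 6 = 1, and the invariant factors of ∂_1 are all 1, so H_0 = Z.
  H_1: rank ker ∂_1 − rank ∂_2 = (21 − 6) − 13 = 2, and the invariant factors of ∂_2 are all 1, so H_1 = Z^2.
  H_2: rank ker ∂_2 − rank ∂_3 = (14 − 13) − 0 = 1, and there is no ∂_3, so H_2 = Z.

As a check, the Euler characteristic is 7 − 21 + 14 = 0, which agrees with 1 − 2 + 1 = 0.
(K is a triangulation of the torus T^2.)

H_0 = Z,  H_1 = Z^2,  H_2 = Z.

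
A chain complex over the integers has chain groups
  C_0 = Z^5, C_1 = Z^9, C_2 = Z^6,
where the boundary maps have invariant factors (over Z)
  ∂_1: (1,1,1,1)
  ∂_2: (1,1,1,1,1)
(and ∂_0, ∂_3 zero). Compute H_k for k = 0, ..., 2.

H_0: b_0 = 5 − 0 − 4 = 1; torsion from ∂_1 factors > 1: none. So H_0 = Z.
H_1: b_1 = 9 − 4 − 5 = 0; torsion from ∂_2 factors > 1: none. So H_1 = 0.
H_2: b_2 = 6 − 5 − 0 = 1; torsion from ∂_3 factors > 1: none. So H_2 = Z.

H_0 = Z,  H_1 = 0,  H_2 = Z.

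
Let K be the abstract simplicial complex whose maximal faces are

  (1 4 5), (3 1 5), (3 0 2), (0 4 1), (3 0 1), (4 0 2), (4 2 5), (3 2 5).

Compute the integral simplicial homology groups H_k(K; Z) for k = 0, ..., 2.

H_0 ≅ Z,  H_1 = 0,  H_2 ≅ Z.

Order the vertices as 0 < 1 < 2 < 3 < 4 < 5. Listing each simplex with vertices in this order, K has dimension 2 with simplices:

  0-simplices (6): [0], [1], [2], [3], [4], [5]
  1-simplices (12): [0,1], [0,2], [0,3], [0,4], [1,3], [1,4], [1,5], [2,3], [2,4], [2,5], [3,5], [4,5]
  2-simplices (8): [0,1,3], [0,1,4], [0,2,3], [0,2,4], [1,3,5], [1,4,5], [2,3,5], [2,4,5]

giving chain groups C_0 ≅ Z^6, C_1 ≅ Z^12, C_2 ≅ Z^8.

∂_1: C_1 → C_0 is given by ∂[p,q] = [q] − [p]. For instance
  ∂[0,2] = [2] − [0].
As a 6×12 matrix over Z this has rank 5, with invariant factors (1,1,1,1,1).

The boundary map ∂_2: C_2 → C_1 sends each 2-simplex [p,q,r] to [q,r] − [p,r] + [p,q]. For instance
  ∂[0,2,3] = [2,3] − [0,3] + [0,2],
  ∂[0,1,3] = [1,3] − [0,3] + [0,1].
As a 12×8 matrix over Z this has rank 7, with invariant factors (1,1,1,1,1,1,1).

Reading off H_k = ker ∂_k / im ∂_{k+1}:

  H_0: rank C_0 − rank ∂_1 = 6 − 5 = 1, and the invariant factors of ∂_1 are all 1, so H_0 ≅ Z.
  H_1: rank ker ∂_1 − rank ∂_2 = (12 − 5) − 7 = 0, and the invariant factors of ∂_2 are all 1, so H_1 ≅ 0.
  H_2: rank ker ∂_2 − rank ∂_3 = (8 − 7) − 0 = 1, and there is no ∂_3, so H_2 ≅ Z.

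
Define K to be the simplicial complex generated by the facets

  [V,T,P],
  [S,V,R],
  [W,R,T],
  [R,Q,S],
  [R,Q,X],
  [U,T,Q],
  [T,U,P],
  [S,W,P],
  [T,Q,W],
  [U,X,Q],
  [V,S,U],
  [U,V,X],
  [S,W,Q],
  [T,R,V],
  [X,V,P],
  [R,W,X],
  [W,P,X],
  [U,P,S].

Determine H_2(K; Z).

Order the vertices as P < Q < R < S < T < U < V < W < X. Listing each simplex with vertices in this order, K has dimension 2 with simplices:

  0-simplices (9): P, Q, R, S, T, U, V, W, X
  1-simplices (27): PS, PT, PU, PV, PW, PX, QR, QS, QT, QU, QW, QX, RS, RT, RV, RW, RX, SU, SV, SW, TU, TV, TW, UV, UX, VX, WX
  2-simplices (18): PSU, PSW, PTU, PTV, PVX, PWX, QRS, QRX, QSW, QTU, QTW, QUX, RSV, RTV, RTW, RWX, SUV, UVX

so the chain groups are C_0 ≅ Z^9, C_1 ≅ Z^27, C_2 ≅ Z^18.

∂_1: C_1 → C_0 is given by ∂[p,q] = [q] − [p].
As a 9×27 matrix over Z this has rank 8, with invariant factors (1,1,1,1,1,1,1,1).

The boundary map ∂_2: C_2 → C_1 maps a triangle to the signed sum of its edges. For instance
  ∂QRS = RS − QS + QR,
  ∂RTW = TW − RW + RT.
This gives a 27×18 integer matrix of rank 18; reducing to Smith normal form yields diagonal entries (1,1,1,1,1,1,1,1,1,1,1,1,1,1,1,1,1,2).

Computing H_k = (kernel of ∂_k) / (image of ∂_{k+1}):

  H_2: rank ker ∂_2 − rank ∂_3 = (18 − 18) − 0 = 0, and there is no ∂_3, so H_2 = 0.

H_2 = 0.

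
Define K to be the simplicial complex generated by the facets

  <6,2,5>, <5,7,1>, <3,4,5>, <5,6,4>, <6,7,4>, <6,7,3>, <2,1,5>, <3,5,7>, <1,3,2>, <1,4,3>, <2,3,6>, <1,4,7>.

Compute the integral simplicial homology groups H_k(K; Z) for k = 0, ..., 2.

H_0 ≅ Z,  H_1 ≅ Z/2,  H_2 = 0.

Order the vertices as 1 < 2 < 3 < 4 < 5 < 6 < 7. Listing each simplex with vertices in this order, K has dimension 2 with simplices:

  0-simplices (7): [1], [2], [3], [4], [5], [6], [7]
  1-simplices (18): [1,2], [1,3], [1,4], [1,5], [1,7], [2,3], [2,5], [2,6], [3,4], [3,5], [3,6], [3,7], [4,5], [4,6], [4,7], [5,6], [5,7], [6,7]
  2-simplices (12): [1,2,3], [1,2,5], [1,3,4], [1,4,7], [1,5,7], [2,3,6], [2,5,6], [3,4,5], [3,5,7], [3,6,7], [4,5,6], [4,6,7]

Hence C_0 ≅ Z^7, C_1 ≅ Z^18, C_2 ≅ Z^12.

Boundary ∂_1: C_1 → C_0 maps an edge to its endpoints' difference, ∂[p,q] = q − p. For instance
  ∂[4,5] = [5] − [4].
As a 7×18 matrix over Z this has rank 6, with invariant factors (1,1,1,1,1,1).

The boundary map ∂_2: C_2 → C_1 acts by ∂[p,q,r] = [q,r] − [p,r] + [p,q]. For instance
  ∂[2,5,6] = [5,6] − [2,6] + [2,5],
  ∂[1,4,7] = [4,7] − [1,7] + [1,4].
This gives a 18×12 integer matrix of rank 12; reducing to Smith normal form yields diagonal entries (1,1,1,1,1,1,1,1,1,1,1,2).

Now H_k = ker ∂_k / im ∂_{k+1}, so:

  H_0: rank C_0 − rank ∂_1 = 7 − 6 = 1, and the invariant factors of ∂_1 are all 1, so H_0 = Z.
  H_1: rank ker ∂_1 − rank ∂_2 = (18 − 6) − 12 = 0, and ∂_2 has invariant factor 2 > 1, so H_1 = Z/2.
  H_2: rank ker ∂_2 − rank ∂_3 = (12 − 12) − 0 = 0, and there is no ∂_3, so H_2 = 0.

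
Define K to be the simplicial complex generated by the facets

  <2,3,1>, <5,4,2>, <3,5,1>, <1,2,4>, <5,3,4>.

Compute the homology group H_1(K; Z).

Fix the vertex order 1 < 2 < 3 < 4 < 5 and write every simplex with vertices in increasing order. Then dim K = 2 and the simplices of K are:

  0-simplices (5): [1], [2], [3], [4], [5]
  1-simplices (10): [1,2], [1,3], [1,4], [1,5], [2,3], [2,4], [2,5], [3,4], [3,5], [4,5]
  2-simplices (5): [1,2,3], [1,2,4], [1,3,5], [2,4,5], [3,4,5]

giving chain groups C_0 ≅ Z^5, C_1 ≅ Z^10, C_2 ≅ Z^5.

Boundary ∂_1: C_1 → C_0 is given by ∂[p,q] = [q] − [p].
This gives a 5×10 integer matrix of rank 4; reducing to Smith normal form yields diagonal entries (1,1,1,1).

The boundary map ∂_2: C_2 → C_1 maps a triangle to the signed sum of its edges. For instance
  ∂[1,2,3] = [2,3] − [1,3] + [1,2],
  ∂[2,4,5] = [4,5] − [2,5] + [2,4].
As a 10×5 matrix over Z this has rank 5, with invariant factors (1,1,1,1,1).

Reading off H_k = ker ∂_k / im ∂_{k+1}:

  H_1: rank ker ∂_1 − rank ∂_2 = (10 − 4) − 5 = 1, and the invariant factors of ∂_2 are all 1, so H_1 ≅ Z.

H_1 = Z.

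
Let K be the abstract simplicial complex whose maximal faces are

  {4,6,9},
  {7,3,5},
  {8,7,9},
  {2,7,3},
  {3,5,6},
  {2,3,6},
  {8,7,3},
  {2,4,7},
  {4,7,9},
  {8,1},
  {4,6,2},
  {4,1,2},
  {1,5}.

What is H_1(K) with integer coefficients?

Fix the vertex order 1 < 2 < 3 < 4 < 5 < 6 < 7 < 8 < 9 and write every simplex with vertices in increasing order. Then dim K = 2 and the simplices of K are:

  0-simplices (9): [1], [2], [3], [4], [5], [6], [7], [8], [9]
  1-simplices (21): [1,2], [1,4], [1,5], [1,8], [2,3], [2,4], [2,6], [2,7], [3,5], [3,6], [3,7], [3,8], [4,6], [4,7], [4,9], [5,6], [5,7], [6,9], [7,8], [7,9], [8,9]
  2-simplices (11): [1,2,4], [2,3,6], [2,3,7], [2,4,6], [2,4,7], [3,5,6], [3,5,7], [3,7,8], [4,6,9], [4,7,9], [7,8,9]

so the chain groups are C_0 ≅ Z^9, C_1 ≅ Z^21, C_2 ≅ Z^11.

∂_1: C_1 → C_0 maps an edge to its endpoints' difference, ∂[p,q] = q − p. For instance
  ∂[1,8] = [8] − [1].
The 9×21 boundary matrix has rank 8 and Smith normal form diag(1,1,1,1,1,1,1,1).

∂_2: C_2 → C_1 acts by ∂[p,q,r] = [q,r] − [p,r] + [p,q]. For instance
  ∂[3,5,7] = [5,7] − [3,7] + [3,5],
  ∂[7,8,9] = [8,9] − [7,9] + [7,8].
The 21×11 boundary matrix has rank 11 and Smith normal form diag(1,1,1,1,1,1,1,1,1,1,1).

From H_k ≅ ker(∂_k) / im(∂_{k+1}) we obtain:

  H_1: rank ker ∂_1 − rank ∂_2 = (21 − 8) − 11 = 2, and the invariant factors of ∂_2 are all 1, so H_1 = Z^2.

H_1 = Z^2.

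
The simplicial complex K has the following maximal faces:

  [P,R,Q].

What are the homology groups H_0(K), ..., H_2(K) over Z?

We work with the vertex ordering P < Q < R. The simplices of K, each written with vertices in increasing order, are:

  0-simplices (3): P, Q, R
  1-simplices (3): PQ, PR, QR
  2-simplices (1): PQR

Hence C_0 ≅ Z^3, C_1 ≅ Z^3, C_2 ≅ Z^1.

The boundary map ∂_1: C_1 → C_0 maps an edge to its endpoints' difference, ∂[p,q] = q − p. For instance
  ∂PQ = Q − P.
As a 3×3 matrix over Z this has rank 2, with invariant factors (1,1).

∂_2: C_2 → C_1 sends each 2-simplex [p,q,r] to [q,r] − [p,r] + [p,q]. For instance
  ∂PQR = QR − PR + PQ.
This gives a 3×1 integer matrix of rank 1; reducing to Smith normal form yields diagonal entries (1).

Reading off H_k = ker ∂_k / im ∂_{k+1}:

  H_0: rank C_0 − rank ∂_1 = 3 − 2 = 1, and the invariant factors of ∂_1 are all 1, so H_0 = Z.
  H_1: rank ker ∂_1 − rank ∂_2 = (3 − 2) − 1 = 0, and the invariant factors of ∂_2 are all 1, so H_1 = 0.
  H_2: rank ker ∂_2 − rank ∂_3 = (1 − 1) − 0 = 0, and there is no ∂_3, so H_2 = 0.

As a check, the Euler characteristic is 3 − 3 + 1 = 1, which agrees with 1 − 0 + 0 = 1.

H_0 ≅ Z,  H_1 = 0,  H_2 = 0.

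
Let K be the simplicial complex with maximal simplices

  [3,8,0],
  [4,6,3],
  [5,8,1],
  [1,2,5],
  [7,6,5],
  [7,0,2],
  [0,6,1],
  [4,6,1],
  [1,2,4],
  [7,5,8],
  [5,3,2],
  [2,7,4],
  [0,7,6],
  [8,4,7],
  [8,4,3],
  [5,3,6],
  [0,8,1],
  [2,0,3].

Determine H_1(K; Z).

H_1 ≅ Z^2.

Take the total order 0 < 1 < 2 < 3 < 4 < 5 < 6 < 7 < 8 on the vertex set. Then K (dimension 2) consists of the simplices:

  0-simplices (9): [0], [1], [2], [3], [4], [5], [6], [7], [8]
  1-simplices (27): (27 of them)
  2-simplices (18): [0,1,6], [0,1,8], [0,2,3], [0,2,7], [0,3,8], [0,6,7], [1,2,4], [1,2,5], [1,4,6], [1,5,8], [2,3,5], [2,4,7], [3,4,6], [3,4,8], [3,5,6], [4,7,8], [5,6,7], [5,7,8]

giving chain groups C_0 ≅ Z^9, C_1 ≅ Z^27, C_2 ≅ Z^18.

Boundary ∂_1: C_1 → C_0 sends each edge [p,q] (with p < q) to q − p. For instance
  ∂[1,2] = [2] − [1].
The 9×27 boundary matrix has rank 8 and Smith normal form diag(1,1,1,1,1,1,1,1).

Boundary ∂_2: C_2 → C_1 maps a triangle to the signed sum of its edges. For instance
  ∂[2,3,5] = [3,5] − [2,5] + [2,3],
  ∂[5,7,8] = [7,8] − [5,8] + [5,7].
The 27×18 boundary matrix has rank 17 and Smith normal form diag(1,1,1,1,1,1,1,1,1,1,1,1,1,1,1,1,1).

Reading off H_k = ker ∂_k / im ∂_{k+1}:

  H_1: rank ker ∂_1 − rank ∂_2 = (27 − 8) − 17 = 2, and the invariant factors of ∂_2 are all 1, so H_1 = Z^2.

(K is a triangulation of the torus T^2.)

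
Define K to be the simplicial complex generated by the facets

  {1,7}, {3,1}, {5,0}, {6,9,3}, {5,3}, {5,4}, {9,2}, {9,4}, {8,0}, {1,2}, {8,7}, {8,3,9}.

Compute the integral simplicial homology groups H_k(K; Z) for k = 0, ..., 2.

H_0 = Z,  H_1 = Z^4,  H_2 = 0.

K has 10 vertices, 15 edges, 2 triangles.
rank ∂_0 = 0, rank ∂_1 = 9 ⇒ b_0 = 10 − 0 − 9 = 1; all invariant factors of ∂_1 are 1 so no torsion. So H_0 ≅ Z.
rank ∂_1 = 9, rank ∂_2 = 2 ⇒ b_1 = 15 − 9 − 2 = 4; all invariant factors of ∂_2 are 1 so no torsion. So H_1 ≅ Z^4.
rank ∂_2 = 2, rank ∂_3 = 0 ⇒ b_2 = 2 − 2 − 0 = 0. So H_2 ≅ 0.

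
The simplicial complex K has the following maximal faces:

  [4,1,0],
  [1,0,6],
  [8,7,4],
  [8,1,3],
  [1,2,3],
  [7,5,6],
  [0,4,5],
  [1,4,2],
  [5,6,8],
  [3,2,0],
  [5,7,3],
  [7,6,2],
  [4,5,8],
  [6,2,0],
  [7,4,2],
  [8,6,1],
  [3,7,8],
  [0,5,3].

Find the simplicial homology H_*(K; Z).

Order the vertices as 0 < 1 < 2 < 3 < 4 < 5 < 6 < 7 < 8. Listing each simplex with vertices in this order, K has dimension 2 with simplices:

  0-simplices (9): [0], [1], [2], [3], [4], [5], [6], [7], [8]
  1-simplices (27): (27 of them)
  2-simplices (18): [0,1,4], [0,1,6], [0,2,3], [0,2,6], [0,3,5], [0,4,5], [1,2,3], [1,2,4], [1,3,8], [1,6,8], [2,4,7], [2,6,7], [3,5,7], [3,7,8], [4,5,8], [4,7,8], [5,6,7], [5,6,8]

Hence C_0 ≅ Z^9, C_1 ≅ Z^27, C_2 ≅ Z^18.

∂_1: C_1 → C_0 sends each edge [p,q] (with p < q) to q − p. For instance
  ∂[2,4] = [4] − [2].
The 9×27 boundary matrix has rank 8 and Smith normal form diag(1,1,1,1,1,1,1,1).

The boundary map ∂_2: C_2 → C_1 acts by ∂[p,q,r] = [q,r] − [p,r] + [p,q]. For instance
  ∂[5,6,8] = [6,8] − [5,8] + [5,6],
  ∂[1,2,3] = [2,3] − [1,3] + [1,2].
This gives a 27×18 integer matrix of rank 18; reducing to Smith normal form yields diagonal entries (1,1,1,1,1,1,1,1,1,1,1,1,1,1,1,1,1,2).

Now H_k = ker ∂_k / im ∂_{k+1}, so:

  H_0: rank C_0 − rank ∂_1 = 9 − 8 = 1, and the invariant factors of ∂_1 are all 1, so H_0 ≅ Z.
  H_1: rank ker ∂_1 − rank ∂_2 = (27 − 8) − 18 = 1, and ∂_2 has invariant factor 2 > 1, so H_1 ≅ Z ⊕ Z/2.
  H_2: rank ker ∂_2 − rank ∂_3 = (18 − 18) − 0 = 0, and there is no ∂_3, so H_2 ≅ 0.

As a check, the Euler characteristic is 9 − 27 + 18 = 0, which agrees with 1 − 1 + 0 = 0.

H_0 = Z,  H_1 = Z ⊕ Z/2,  H_2 = 0.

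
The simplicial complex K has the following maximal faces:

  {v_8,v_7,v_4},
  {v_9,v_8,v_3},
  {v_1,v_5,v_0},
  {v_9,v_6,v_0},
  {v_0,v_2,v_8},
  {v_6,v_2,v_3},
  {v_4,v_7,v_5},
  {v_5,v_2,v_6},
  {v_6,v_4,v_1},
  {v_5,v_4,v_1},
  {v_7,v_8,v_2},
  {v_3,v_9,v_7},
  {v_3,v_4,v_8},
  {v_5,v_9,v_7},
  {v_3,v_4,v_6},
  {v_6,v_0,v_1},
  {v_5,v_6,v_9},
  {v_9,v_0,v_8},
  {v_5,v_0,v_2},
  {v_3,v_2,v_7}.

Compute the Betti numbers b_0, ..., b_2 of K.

K has 10 vertices, 30 edges, 20 triangles.
rank ∂_0 = 0, rank ∂_1 = 9 ⇒ b_0 = 10 − 0 − 9 = 1; all invariant factors of ∂_1 are 1 so no torsion. So H_0 = Z.
rank ∂_1 = 9, rank ∂_2 = 20 ⇒ b_1 = 30 − 9 − 20 = 1; ∂_2 has invariant factor(s) [2] giving torsion. So H_1 = Z ⊕ Z/2.
rank ∂_2 = 20, rank ∂_3 = 0 ⇒ b_2 = 20 − 20 − 0 = 0. So H_2 = 0.

b_0 = 1, b_1 = 1, b_2 = 0.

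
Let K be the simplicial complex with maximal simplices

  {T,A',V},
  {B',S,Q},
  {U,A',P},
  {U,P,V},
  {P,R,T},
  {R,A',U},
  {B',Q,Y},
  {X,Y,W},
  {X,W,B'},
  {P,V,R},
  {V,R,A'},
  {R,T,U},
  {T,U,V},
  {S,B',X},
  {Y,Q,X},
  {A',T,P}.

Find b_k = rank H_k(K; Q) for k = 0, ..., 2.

Fix the vertex order P < Q < R < S < T < U < V < W < X < Y < A' < B' and write every simplex with vertices in increasing order. Then dim K = 2 and the simplices of K are:

  0-simplices (12): [P], [Q], [R], [S], [T], [U], [V], [W], [X], [Y], [A'], [B']
  1-simplices (27): (27 of them)
  2-simplices (16): [P,R,T], [P,R,V], [P,T,A'], [P,U,V], [P,U,A'], [Q,S,B'], [Q,X,Y], [Q,Y,B'], [R,T,U], [R,U,A'], [R,V,A'], [S,X,B'], [T,U,V], [T,V,A'], [W,X,Y], [W,X,B']

giving chain groups C_0 ≅ Z^12, C_1 ≅ Z^27, C_2 ≅ Z^16.

∂_1: C_1 → C_0 sends each edge [p,q] (with p < q) to q − p.
The resulting 12×27 matrix has rank 10, and its Smith normal form has invariant factors (1,1,1,1,1,1,1,1,1,1).

The boundary map ∂_2: C_2 → C_1 maps a triangle to the signed sum of its edges. For instance
  ∂[T,U,V] = [U,V] − [T,V] + [T,U],
  ∂[R,T,U] = [T,U] − [R,U] + [R,T].
As a 27×16 matrix over Z this has rank 16, with invariant factors (1,1,1,1,1,1,1,1,1,1,1,1,1,1,1,2).

From H_k ≅ ker(∂_k) / im(∂_{k+1}) we obtain:

  H_0: rank C_0 − rank ∂_1 = 12 − 10 = 2, and the invariant factors of ∂_1 are all 1, so H_0 ≅ Z^2.
  H_1: rank ker ∂_1 − rank ∂_2 = (27 − 10) − 16 = 1, and ∂_2 has invariant factor 2 > 1, so H_1 ≅ Z × Z/2.
  H_2: rank ker ∂_2 − rank ∂_3 = (16 − 16) − 0 = 0, and there is no ∂_3, so H_2 ≅ 0.

As a check, the Euler characteristic is 12 − 27 + 16 = 1, which agrees with 2 − 1 + 0 = 1.

Hence the Betti numbers are b_0 = 2, b_1 = 1, b_2 = 0.

b_0 = 2, b_1 = 1, b_2 = 0.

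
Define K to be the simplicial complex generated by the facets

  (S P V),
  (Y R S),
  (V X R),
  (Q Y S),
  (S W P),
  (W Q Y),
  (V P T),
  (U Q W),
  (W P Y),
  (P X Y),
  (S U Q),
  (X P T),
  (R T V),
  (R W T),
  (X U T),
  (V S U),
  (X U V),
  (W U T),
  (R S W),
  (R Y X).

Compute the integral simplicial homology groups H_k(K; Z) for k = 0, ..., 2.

H_0 ≅ Z,  H_1 ≅ Z ⊕ Z/2,  H_2 = 0.

Take the total order P < Q < R < S < T < U < V < W < X < Y on the vertex set. Then K (dimension 2) consists of the simplices:

  0-simplices (10): P, Q, R, S, T, U, V, W, X, Y
  1-simplices (30): PS, PT, PV, PW, PX, PY, QS, QU, QW, QY, RS, RT, RV, RW, RX, RY, SU, SV, SW, SY, TU, TV, TW, TX, UV, UW, UX, VX, WY, XY
  2-simplices (20): PSV, PSW, PTV, PTX, PWY, PXY, QSU, QSY, QUW, QWY, RSW, RSY, RTV, RTW, RVX, RXY, SUV, TUW, TUX, UVX

so the chain groups are C_0 ≅ Z^10, C_1 ≅ Z^30, C_2 ≅ Z^20.

The boundary map ∂_1: C_1 → C_0 is given by ∂[p,q] = [q] − [p].
The 10×30 boundary matrix has rank 9 and Smith normal form diag(1,1,1,1,1,1,1,1,1).

The boundary map ∂_2: C_2 → C_1 maps a triangle to the signed sum of its edges. For instance
  ∂PSV = SV − PV + PS,
  ∂RXY = XY − RY + RX.
As a 30×20 matrix over Z this has rank 20, with invariant factors (1,1,1,1,1,1,1,1,1,1,1,1,1,1,1,1,1,1,1,2).

Reading off H_k = ker ∂_k / im ∂_{k+1}:

  H_0: rank C_0 − rank ∂_1 = 10 − 9 = 1, and the invariant factors of ∂_1 are all 1, so H_0 ≅ Z.
  H_1: rank ker ∂_1 − rank ∂_2 = (30 − 9) − 20 = 1, and ∂_2 has invariant factor 2 > 1, so H_1 ≅ Z ⊕ Z/2.
  H_2: rank ker ∂_2 − rank ∂_3 = (20 − 20) − 0 = 0, and there is no ∂_3, so H_2 ≅ 0.

As a check, the Euler characteristic is 10 − 30 + 20 = 0, which agrees with 1 − 1 + 0 = 0.
(K is a triangulation of the Klein bottle.)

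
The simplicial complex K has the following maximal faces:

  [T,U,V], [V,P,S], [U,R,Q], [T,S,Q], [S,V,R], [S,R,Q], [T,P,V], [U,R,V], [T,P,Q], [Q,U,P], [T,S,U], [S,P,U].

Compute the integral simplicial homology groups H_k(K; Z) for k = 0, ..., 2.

Fix the vertex order P < Q < R < S < T < U < V and write every simplex with vertices in increasing order. Then dim K = 2 and the simplices of K are:

  0-simplices (7): P, Q, R, S, T, U, V
  1-simplices (18): PQ, PS, PT, PU, PV, QR, QS, QT, QU, RS, RU, RV, ST, SU, SV, TU, TV, UV
  2-simplices (12): PQT, PQU, PSU, PSV, PTV, QRS, QRU, QST, RSV, RUV, STU, TUV

so the chain groups are C_0 ≅ Z^7, C_1 ≅ Z^18, C_2 ≅ Z^12.

Boundary ∂_1: C_1 → C_0 maps an edge to its endpoints' difference, ∂[p,q] = q − p. For instance
  ∂PU = U − P.
As a 7×18 matrix over Z this has rank 6, with invariant factors (1,1,1,1,1,1).

Boundary ∂_2: C_2 → C_1 maps a triangle to the signed sum of its edges. For instance
  ∂PQU = QU − PU + PQ,
  ∂PQT = QT − PT + PQ.
The resulting 18×12 matrix has rank 12, and its Smith normal form has invariant factors (1,1,1,1,1,1,1,1,1,1,1,2).

From H_k ≅ ker(∂_k) / im(∂_{k+1}) we obtain:

  H_0: rank C_0 − rank ∂_1 = 7 − 6 = 1, and the invariant factors of ∂_1 are all 1, so H_0 ≅ Z.
  H_1: rank ker ∂_1 − rank ∂_2 = (18 − 6) − 12 = 0, and ∂_2 has invariant factor 2 > 1, so H_1 ≅ Z/2.
  H_2: rank ker ∂_2 − rank ∂_3 = (12 − 12) − 0 = 0, and there is no ∂_3, so H_2 ≅ 0.

H_0 = Z,  H_1 = Z/2,  H_2 = 0.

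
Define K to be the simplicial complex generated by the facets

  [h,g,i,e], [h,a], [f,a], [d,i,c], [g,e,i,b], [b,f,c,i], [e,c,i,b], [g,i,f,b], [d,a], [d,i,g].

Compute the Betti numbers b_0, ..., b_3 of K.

Order the vertices as a < b < c < d < e < f < g < h < i. Listing each simplex with vertices in this order, K has dimension 3 with simplices:

  0-simplices (9): a, b, c, d, e, f, g, h, i
  1-simplices (22): ad, af, ah, bc, be, bf, bg, bi, cd, ce, cf, ci, dg, di, eg, eh, ei, fg, fi, gh, gi, hi
  2-simplices (17): bce, bcf, bci, beg, bei, bfg, bfi, bgi, cdi, cei, cfi, dgi, egh, egi, ehi, fgi, ghi
  3-simplices (5): bcei, bcfi, begi, bfgi, eghi

so the chain groups are C_0 ≅ Z^9, C_1 ≅ Z^22, C_2 ≅ Z^17, C_3 ≅ Z^5.

The boundary map ∂_1: C_1 → C_0 is given by ∂[p,q] = [q] − [p]. For instance
  ∂cd = d − c.
As a 9×22 matrix over Z this has rank 8, with invariant factors (1,1,1,1,1,1,1,1).

Boundary ∂_2: C_2 → C_1 acts by ∂[p,q,r] = [q,r] − [p,r] + [p,q]. For instance
  ∂cdi = di − ci + cd,
  ∂ehi = hi − ei + eh.
This gives a 22×17 integer matrix of rank 12; reducing to Smith normal form yields diagonal entries (1,1,1,1,1,1,1,1,1,1,1,1).

Boundary ∂_3: C_3 → C_2 sends each 3-simplex σ to the alternating sum Σ_i (−1)^i (σ with its i-th vertex removed). For instance
  ∂begi = egi − bgi + bei − beg,
  ∂eghi = ghi − ehi + egi − egh.
The resulting 17×5 matrix has rank 5, and its Smith normal form has invariant factors (1,1,1,1,1).

Now H_k = ker ∂_k / im ∂_{k+1}, so:

  H_0: rank C_0 − rank ∂_1 = 9 − 8 = 1, and the invariant factors of ∂_1 are all 1, so H_0 = Z.
  H_1: rank ker ∂_1 − rank ∂_2 = (22 − 8) − 12 = 2, and the invariant factors of ∂_2 are all 1, so H_1 = Z^2.
  H_2: rank ker ∂_2 − rank ∂_3 = (17 − 12) − 5 = 0, and the invariant factors of ∂_3 are all 1, so H_2 = 0.
  H_3: rank ker ∂_3 − rank ∂_4 = (5 − 5) − 0 = 0, and there is no ∂_4, so H_3 = 0.

Hence the Betti numbers are b_0 = 1, b_1 = 2, b_2 = 0, b_3 = 0.

b_0 = 1, b_1 = 2, b_2 = 0, b_3 = 0.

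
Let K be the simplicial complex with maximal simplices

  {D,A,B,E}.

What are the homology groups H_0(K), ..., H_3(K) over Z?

Take the total order A < B < D < E on the vertex set. Then K (dimension 3) consists of the simplices:

  0-simplices (4): A, B, D, E
  1-simplices (6): AB, AD, AE, BD, BE, DE
  2-simplices (4): ABD, ABE, ADE, BDE
  3-simplices (1): ABDE

giving chain groups C_0 ≅ Z^4, C_1 ≅ Z^6, C_2 ≅ Z^4, C_3 ≅ Z^1.

The boundary map ∂_1: C_1 → C_0 sends each edge [p,q] (with p < q) to q − p. For instance
  ∂BD = D − B.
As a 4×6 matrix over Z this has rank 3, with invariant factors (1,1,1).

The boundary map ∂_2: C_2 → C_1 maps a triangle to the signed sum of its edges. For instance
  ∂ABD = BD − AD + AB,
  ∂ADE = DE − AE + AD.
As a 6×4 matrix over Z this has rank 3, with invariant factors (1,1,1).

The boundary map ∂_3: C_3 → C_2 sends each 3-simplex σ to the alternating sum Σ_i (−1)^i (σ with its i-th vertex removed). For instance
  ∂ABDE = BDE − ADE + ABE − ABD.
As a 4×1 matrix over Z this has rank 1, with invariant factors (1).

From H_k ≅ ker(∂_k) / im(∂_{k+1}) we obtain:

  H_0: rank C_0 − rank ∂_1 = 4 − 3 = 1, and the invariant factors of ∂_1 are all 1, so H_0 = Z.
  H_1: rank ker ∂_1 − rank ∂_2 = (6 − 3) − 3 = 0, and the invariant factors of ∂_2 are all 1, so H_1 = 0.
  H_2: rank ker ∂_2 − rank ∂_3 = (4 − 3) − 1 = 0, and the invariant factors of ∂_3 are all 1, so H_2 = 0.
  H_3: rank ker ∂_3 − rank ∂_4 = (1 − 1) − 0 = 0, and there is no ∂_4, so H_3 = 0.

As a check, the Euler characteristic is 4 − 6 + 4 − 1 = 1, which agrees with 1 − 0 + 0 − 0 = 1.

H_0 ≅ Z,  H_1 = 0,  H_2 = 0,  H_3 = 0.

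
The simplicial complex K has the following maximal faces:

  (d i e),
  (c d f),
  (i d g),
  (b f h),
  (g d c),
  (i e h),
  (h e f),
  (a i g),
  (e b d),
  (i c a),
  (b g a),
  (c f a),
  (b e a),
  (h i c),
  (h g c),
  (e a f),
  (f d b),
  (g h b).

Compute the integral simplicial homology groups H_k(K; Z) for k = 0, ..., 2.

We work with the vertex ordering a < b < c < d < e < f < g < h < i. The simplices of K, each written with vertices in increasing order, are:

  0-simplices (9): a, b, c, d, e, f, g, h, i
  1-simplices (27): ab, ac, ae, af, ag, ai, bd, be, bf, bg, bh, cd, cf, cg, ch, ci, de, df, dg, di, ef, eh, ei, fh, gh, gi, hi
  2-simplices (18): abe, abg, acf, aci, aef, agi, bde, bdf, bfh, bgh, cdf, cdg, cgh, chi, dei, dgi, efh, ehi

so the chain groups are C_0 ≅ Z^9, C_1 ≅ Z^27, C_2 ≅ Z^18.

∂_1: C_1 → C_0 maps an edge to its endpoints' difference, ∂[p,q] = q − p. For instance
  ∂gh = h − g.
This gives a 9×27 integer matrix of rank 8; reducing to Smith normal form yields diagonal entries (1,1,1,1,1,1,1,1).

Boundary ∂_2: C_2 → C_1 sends each 2-simplex [p,q,r] to [q,r] − [p,r] + [p,q]. For instance
  ∂agi = gi − ai + ag,
  ∂bde = de − be + bd.
The resulting 27×18 matrix has rank 18, and its Smith normal form has invariant factors (1,1,1,1,1,1,1,1,1,1,1,1,1,1,1,1,1,2).

Computing H_k = (kernel of ∂_k) / (image of ∂_{k+1}):

  H_0: rank C_0 − rank ∂_1 = 9 − 8 = 1, and the invariant factors of ∂_1 are all 1, so H_0 ≅ Z.
  H_1: rank ker ∂_1 − rank ∂_2 = (27 − 8) − 18 = 1, and ∂_2 has invariant factor 2 > 1, so H_1 ≅ Z ⊕ Z/2.
  H_2: rank ker ∂_2 − rank ∂_3 = (18 − 18) − 0 = 0, and there is no ∂_3, so H_2 ≅ 0.

As a check, the Euler characteristic is 9 − 27 + 18 = 0, which agrees with 1 − 1 + 0 = 0.

H_0 = Z,  H_1 = Z ⊕ Z/2,  H_2 = 0.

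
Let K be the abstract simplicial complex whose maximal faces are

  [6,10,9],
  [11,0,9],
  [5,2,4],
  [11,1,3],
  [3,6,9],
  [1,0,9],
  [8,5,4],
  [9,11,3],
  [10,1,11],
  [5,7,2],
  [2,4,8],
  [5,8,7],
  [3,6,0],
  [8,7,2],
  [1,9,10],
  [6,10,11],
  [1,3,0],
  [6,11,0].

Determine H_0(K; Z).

K has 12 vertices, 27 edges, 18 triangles.
rank ∂_0 = 0, rank ∂_1 = 10 ⇒ b_0 = 12 − 0 − 10 = 2; all invariant factors of ∂_1 are 1 so no torsion. So H_0 = Z^2.

H_0 ≅ Z^2.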